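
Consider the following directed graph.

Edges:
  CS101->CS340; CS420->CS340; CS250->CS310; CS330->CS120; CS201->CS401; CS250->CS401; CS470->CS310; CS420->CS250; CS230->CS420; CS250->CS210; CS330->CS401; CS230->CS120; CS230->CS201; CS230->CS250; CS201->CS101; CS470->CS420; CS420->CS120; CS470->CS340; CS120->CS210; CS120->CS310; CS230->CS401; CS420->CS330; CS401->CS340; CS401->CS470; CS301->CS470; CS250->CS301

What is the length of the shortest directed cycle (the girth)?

4

For each vertex v, BFS finds the shortest path from v back to v.
The shortest such closed walk is CS250 → CS401 → CS470 → CS420 → CS250, length 4.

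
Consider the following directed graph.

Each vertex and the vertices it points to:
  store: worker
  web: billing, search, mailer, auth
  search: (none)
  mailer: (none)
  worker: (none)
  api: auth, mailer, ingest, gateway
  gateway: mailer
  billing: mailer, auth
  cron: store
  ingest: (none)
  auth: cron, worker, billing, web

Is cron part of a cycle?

No

cron lies on a cycle iff there is a path from cron back to itself.
Exploring from cron, it never reaches itself; equivalently, its strongly connected component is a singleton.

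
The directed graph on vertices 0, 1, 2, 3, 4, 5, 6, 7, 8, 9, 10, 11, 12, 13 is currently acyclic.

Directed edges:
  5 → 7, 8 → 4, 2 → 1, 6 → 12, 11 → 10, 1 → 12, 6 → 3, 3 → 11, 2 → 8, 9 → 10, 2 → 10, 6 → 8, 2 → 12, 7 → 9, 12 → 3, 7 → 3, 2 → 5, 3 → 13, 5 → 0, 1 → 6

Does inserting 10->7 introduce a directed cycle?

Adding 10→7 creates a cycle iff 7 can already reach 10.
Path from 7: 7 → 9 → 10.
So 7 → … → 10 → 7 is a cycle.

Yes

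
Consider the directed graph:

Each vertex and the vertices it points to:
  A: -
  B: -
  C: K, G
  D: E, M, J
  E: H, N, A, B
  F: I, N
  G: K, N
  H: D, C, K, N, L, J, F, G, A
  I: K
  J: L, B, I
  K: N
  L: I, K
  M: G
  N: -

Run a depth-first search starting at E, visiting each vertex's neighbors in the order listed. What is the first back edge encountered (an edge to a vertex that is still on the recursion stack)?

D->E

DFS from E (visiting each vertex's neighbors in the order listed); mark gray on enter, black on exit:
E gray
  H gray
    D gray
      D→E: E is gray → back edge
First back edge: D → E.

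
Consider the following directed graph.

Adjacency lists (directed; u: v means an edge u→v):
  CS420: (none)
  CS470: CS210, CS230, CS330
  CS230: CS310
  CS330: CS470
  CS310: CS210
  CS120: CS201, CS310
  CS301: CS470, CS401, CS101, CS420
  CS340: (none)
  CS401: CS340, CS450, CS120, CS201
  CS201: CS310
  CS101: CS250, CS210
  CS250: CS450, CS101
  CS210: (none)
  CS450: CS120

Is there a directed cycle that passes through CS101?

Yes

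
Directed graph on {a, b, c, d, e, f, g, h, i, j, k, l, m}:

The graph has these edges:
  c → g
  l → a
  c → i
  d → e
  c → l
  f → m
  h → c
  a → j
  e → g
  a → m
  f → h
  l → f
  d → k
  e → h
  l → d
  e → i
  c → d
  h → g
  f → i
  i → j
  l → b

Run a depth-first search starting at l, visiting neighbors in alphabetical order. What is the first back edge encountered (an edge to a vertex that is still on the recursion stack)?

DFS from l (visiting neighbors in alphabetical order); mark gray on enter, black on exit:
l gray
  a gray
    j gray
    j black
    m gray
    m black
  a black
  b gray
  b black
  d gray
    e gray
      g gray
      g black
      h gray
        c gray
          c→d: d is gray → back edge
First back edge: c → d.

c→d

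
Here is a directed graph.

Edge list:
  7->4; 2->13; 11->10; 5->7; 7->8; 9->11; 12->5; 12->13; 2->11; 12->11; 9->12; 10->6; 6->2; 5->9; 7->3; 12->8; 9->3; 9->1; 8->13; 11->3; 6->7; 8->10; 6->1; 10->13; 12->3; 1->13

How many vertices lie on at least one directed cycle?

A vertex is on a directed cycle iff it belongs to a strongly connected component of size ≥ 2 (or has a self-loop).
The vertices on cycles are {2, 5, 6, 7, 8, 9, 10, 11, 12} — 9 in total.

9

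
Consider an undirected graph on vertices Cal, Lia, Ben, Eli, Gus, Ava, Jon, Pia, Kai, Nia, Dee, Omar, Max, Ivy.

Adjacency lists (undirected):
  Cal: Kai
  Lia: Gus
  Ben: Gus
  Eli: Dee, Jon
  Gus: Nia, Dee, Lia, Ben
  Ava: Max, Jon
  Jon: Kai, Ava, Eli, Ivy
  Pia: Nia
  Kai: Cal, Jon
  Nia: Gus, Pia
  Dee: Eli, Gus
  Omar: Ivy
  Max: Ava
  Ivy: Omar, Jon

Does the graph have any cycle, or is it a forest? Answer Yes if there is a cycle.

DFS, tracking each vertex's parent; an edge to a visited non-parent vertex closes a cycle.
Start from Kai:
visit Kai (parent –)
  visit Cal (parent Kai)
    Cal–Kai: parent, skip
  visit Jon (parent Kai)
    Jon–Kai: parent, skip
    visit Ava (parent Jon)
      visit Max (parent Ava)
        Max–Ava: parent, skip
      Ava–Jon: parent, skip
    visit Eli (parent Jon)
      visit Dee (parent Eli)
        Dee–Eli: parent, skip
        visit Gus (parent Dee)
          visit Nia (parent Gus)
            Nia–Gus: parent, skip
            visit Pia (parent Nia)
              Pia–Nia: parent, skip
          Gus–Dee: parent, skip
          visit Lia (parent Gus)
            Lia–Gus: parent, skip
          visit Ben (parent Gus)
            Ben–Gus: parent, skip
      Eli–Jon: parent, skip
    visit Ivy (parent Jon)
      visit Omar (parent Ivy)
        Omar–Ivy: parent, skip
      Ivy–Jon: parent, skip
No non-parent visited neighbor found — the graph is a forest.

No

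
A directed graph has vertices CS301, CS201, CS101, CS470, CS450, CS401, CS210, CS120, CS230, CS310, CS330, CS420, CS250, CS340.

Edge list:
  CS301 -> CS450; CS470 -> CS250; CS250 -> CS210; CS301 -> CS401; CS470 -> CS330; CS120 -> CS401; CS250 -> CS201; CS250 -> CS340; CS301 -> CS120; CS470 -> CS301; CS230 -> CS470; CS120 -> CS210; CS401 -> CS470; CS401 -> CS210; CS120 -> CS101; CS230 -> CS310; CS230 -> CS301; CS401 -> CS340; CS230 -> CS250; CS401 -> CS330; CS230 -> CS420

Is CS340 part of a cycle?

No

CS340 lies on a cycle iff there is a path from CS340 back to itself.
Exploring from CS340, it never reaches itself; equivalently, its strongly connected component is a singleton.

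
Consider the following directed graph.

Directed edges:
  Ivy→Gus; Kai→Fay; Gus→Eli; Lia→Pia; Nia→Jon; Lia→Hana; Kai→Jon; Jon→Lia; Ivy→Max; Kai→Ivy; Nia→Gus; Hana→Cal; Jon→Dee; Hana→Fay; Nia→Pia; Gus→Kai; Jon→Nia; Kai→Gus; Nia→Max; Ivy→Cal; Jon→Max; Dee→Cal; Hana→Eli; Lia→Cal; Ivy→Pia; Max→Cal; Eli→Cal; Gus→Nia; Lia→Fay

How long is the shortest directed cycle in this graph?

For each vertex v, BFS finds the shortest path from v back to v.
The shortest such closed walk is Gus → Kai → Gus, length 2.

2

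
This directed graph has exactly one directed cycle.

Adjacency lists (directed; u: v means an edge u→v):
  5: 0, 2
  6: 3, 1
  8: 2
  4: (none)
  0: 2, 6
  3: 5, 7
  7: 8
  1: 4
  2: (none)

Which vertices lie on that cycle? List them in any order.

0, 3, 5, 6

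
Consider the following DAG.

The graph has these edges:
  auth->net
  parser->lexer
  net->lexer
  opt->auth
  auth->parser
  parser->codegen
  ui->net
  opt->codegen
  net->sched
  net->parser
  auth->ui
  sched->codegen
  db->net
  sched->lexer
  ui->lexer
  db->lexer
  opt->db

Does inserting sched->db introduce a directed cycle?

Adding sched→db creates a cycle iff db can already reach sched.
Path from db: db → net → sched.
So db → … → sched → db is a cycle.

Yes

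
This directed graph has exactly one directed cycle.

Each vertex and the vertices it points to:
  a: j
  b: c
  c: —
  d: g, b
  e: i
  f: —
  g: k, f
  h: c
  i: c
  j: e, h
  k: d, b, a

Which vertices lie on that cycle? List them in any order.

DFS with gray/black marking from k:
k gray
  d gray
    g gray
      g→k: k is gray → back edge
Back edge closes the cycle k → d → g → k; its vertices are {d, g, k}.

d, g, k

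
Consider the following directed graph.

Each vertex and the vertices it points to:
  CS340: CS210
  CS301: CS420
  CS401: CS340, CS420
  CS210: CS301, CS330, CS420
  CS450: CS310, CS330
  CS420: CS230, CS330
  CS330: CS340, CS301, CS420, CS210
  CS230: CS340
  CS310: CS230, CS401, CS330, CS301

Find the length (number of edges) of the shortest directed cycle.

For each vertex v, BFS finds the shortest path from v back to v.
The shortest such closed walk is CS330 → CS210 → CS330, length 2.

2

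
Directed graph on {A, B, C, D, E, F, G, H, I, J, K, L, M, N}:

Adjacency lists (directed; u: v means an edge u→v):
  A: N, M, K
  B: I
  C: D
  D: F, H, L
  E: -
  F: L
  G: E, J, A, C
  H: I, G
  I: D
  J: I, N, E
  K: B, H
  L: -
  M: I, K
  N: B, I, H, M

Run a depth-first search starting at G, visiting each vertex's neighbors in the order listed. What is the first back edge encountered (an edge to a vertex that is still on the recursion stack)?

DFS from G (visiting each vertex's neighbors in the order listed); mark gray on enter, black on exit:
G gray
  E gray
  E black
  J gray
    I gray
      D gray
        F gray
          L gray
          L black
        F black
        H gray
          H→I: I is gray → back edge
First back edge: H → I.

H->I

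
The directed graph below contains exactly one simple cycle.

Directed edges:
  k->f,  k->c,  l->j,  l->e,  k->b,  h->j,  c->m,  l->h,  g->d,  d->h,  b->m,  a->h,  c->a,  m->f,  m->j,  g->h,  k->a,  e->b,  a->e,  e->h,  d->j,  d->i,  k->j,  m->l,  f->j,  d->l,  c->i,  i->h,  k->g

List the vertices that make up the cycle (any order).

b, e, l, m

DFS with gray/black marking from b:
b gray
  m gray
    f gray
      j gray
      j black
    f black
    l gray
      h gray
        h→j: j black — skip
      h black
      e gray
        e→b: b is gray → back edge
Back edge closes the cycle b → m → l → e → b; its vertices are {b, e, l, m}.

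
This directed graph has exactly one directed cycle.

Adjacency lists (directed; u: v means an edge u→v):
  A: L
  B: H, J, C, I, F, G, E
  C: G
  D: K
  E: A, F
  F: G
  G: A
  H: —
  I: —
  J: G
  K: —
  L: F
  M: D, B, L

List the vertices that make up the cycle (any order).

A, F, G, L

DFS with gray/black marking from L:
L gray
  F gray
    G gray
      A gray
        A→L: L is gray → back edge
Back edge closes the cycle L → F → G → A → L; its vertices are {A, F, G, L}.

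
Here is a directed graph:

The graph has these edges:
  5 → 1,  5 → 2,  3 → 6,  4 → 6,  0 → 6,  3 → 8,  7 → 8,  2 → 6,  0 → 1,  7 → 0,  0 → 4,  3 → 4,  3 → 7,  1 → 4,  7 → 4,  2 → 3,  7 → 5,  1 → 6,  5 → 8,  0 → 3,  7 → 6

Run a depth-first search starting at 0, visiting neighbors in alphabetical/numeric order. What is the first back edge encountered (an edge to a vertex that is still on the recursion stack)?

DFS from 0 (visiting neighbors in alphabetical/numeric order); mark gray on enter, black on exit:
0 gray
  1 gray
    4 gray
      6 gray
      6 black
    4 black
    1→6: 6 black — skip
  1 black
  3 gray
    3→4: 4 black — skip
    3→6: 6 black — skip
    7 gray
      7→0: 0 is gray → back edge
First back edge: 7 → 0.

7→0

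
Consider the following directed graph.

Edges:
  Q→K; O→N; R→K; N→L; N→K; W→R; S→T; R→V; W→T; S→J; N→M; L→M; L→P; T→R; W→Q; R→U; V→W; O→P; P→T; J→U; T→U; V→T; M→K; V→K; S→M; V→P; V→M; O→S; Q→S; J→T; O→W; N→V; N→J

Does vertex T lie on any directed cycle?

Yes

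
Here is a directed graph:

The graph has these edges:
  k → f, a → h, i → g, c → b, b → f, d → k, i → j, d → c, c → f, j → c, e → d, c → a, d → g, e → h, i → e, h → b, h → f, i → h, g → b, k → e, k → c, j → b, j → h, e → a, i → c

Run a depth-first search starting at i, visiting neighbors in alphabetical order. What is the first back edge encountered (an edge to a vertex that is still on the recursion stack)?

k→e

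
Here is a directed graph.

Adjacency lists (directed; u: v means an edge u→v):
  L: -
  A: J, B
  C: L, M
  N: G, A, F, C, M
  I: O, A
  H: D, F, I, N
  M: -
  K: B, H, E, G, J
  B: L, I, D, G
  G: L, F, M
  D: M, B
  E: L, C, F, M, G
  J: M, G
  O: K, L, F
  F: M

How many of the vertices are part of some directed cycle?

A vertex is on a directed cycle iff it belongs to a strongly connected component of size ≥ 2 (or has a self-loop).
The vertices on cycles are {A, B, D, H, I, K, N, O} — 8 in total.

8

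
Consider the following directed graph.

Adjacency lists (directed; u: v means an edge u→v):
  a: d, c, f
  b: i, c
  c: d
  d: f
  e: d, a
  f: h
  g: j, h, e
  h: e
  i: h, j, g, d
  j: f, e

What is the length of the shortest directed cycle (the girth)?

4

For each vertex v, BFS finds the shortest path from v back to v.
The shortest such closed walk is h → e → a → f → h, length 4.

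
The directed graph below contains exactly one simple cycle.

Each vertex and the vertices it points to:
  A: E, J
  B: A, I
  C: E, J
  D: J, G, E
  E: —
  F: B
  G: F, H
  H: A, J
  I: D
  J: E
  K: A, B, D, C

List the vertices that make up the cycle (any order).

DFS with gray/black marking from D:
D gray
  J gray
    E gray
    E black
  J black
  G gray
    F gray
      B gray
        A gray
          A→E: E black — skip
          A→J: J black — skip
        A black
        I gray
          I→D: D is gray → back edge
Back edge closes the cycle D → G → F → B → I → D; its vertices are {B, D, F, G, I}.

B, D, F, G, I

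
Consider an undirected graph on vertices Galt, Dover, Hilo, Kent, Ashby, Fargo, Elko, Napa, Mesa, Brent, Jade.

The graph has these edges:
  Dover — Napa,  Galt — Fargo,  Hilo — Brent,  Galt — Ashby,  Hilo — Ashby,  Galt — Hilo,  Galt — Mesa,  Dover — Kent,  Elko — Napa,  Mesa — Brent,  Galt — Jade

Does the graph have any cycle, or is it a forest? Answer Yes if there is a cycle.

DFS, tracking each vertex's parent; an edge to a visited non-parent vertex closes a cycle.
Start from Mesa:
visit Mesa (parent –)
  visit Galt (parent Mesa)
    Galt–Mesa: parent, skip
    visit Fargo (parent Galt)
      Fargo–Galt: parent, skip
    visit Hilo (parent Galt)
      visit Ashby (parent Hilo)
        Ashby–Hilo: parent, skip
        Ashby–Galt: Galt visited and ≠ parent → cycle
Cycle: Galt – Hilo – Ashby – Galt.

Yes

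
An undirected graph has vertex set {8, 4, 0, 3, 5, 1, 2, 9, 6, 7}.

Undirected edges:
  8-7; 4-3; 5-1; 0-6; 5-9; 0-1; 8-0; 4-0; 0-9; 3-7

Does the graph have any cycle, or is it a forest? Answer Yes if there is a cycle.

Yes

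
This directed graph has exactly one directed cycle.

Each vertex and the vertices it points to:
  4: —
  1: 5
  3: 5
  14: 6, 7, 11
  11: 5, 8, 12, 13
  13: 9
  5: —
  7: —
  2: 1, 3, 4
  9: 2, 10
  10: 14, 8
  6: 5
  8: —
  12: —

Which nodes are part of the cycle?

DFS with gray/black marking from 13:
13 gray
  9 gray
    2 gray
      1 gray
        5 gray
        5 black
      1 black
      3 gray
        3→5: 5 black — skip
      3 black
      4 gray
      4 black
    2 black
    10 gray
      14 gray
        6 gray
          6→5: 5 black — skip
        6 black
        7 gray
        7 black
        11 gray
          11→5: 5 black — skip
          8 gray
          8 black
          12 gray
          12 black
          11→13: 13 is gray → back edge
Back edge closes the cycle 13 → 9 → 10 → 14 → 11 → 13; its vertices are {9, 10, 11, 13, 14}.

9, 10, 11, 13, 14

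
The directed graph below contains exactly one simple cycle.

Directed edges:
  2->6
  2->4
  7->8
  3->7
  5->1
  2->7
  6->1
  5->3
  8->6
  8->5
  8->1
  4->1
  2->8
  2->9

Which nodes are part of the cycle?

3, 5, 7, 8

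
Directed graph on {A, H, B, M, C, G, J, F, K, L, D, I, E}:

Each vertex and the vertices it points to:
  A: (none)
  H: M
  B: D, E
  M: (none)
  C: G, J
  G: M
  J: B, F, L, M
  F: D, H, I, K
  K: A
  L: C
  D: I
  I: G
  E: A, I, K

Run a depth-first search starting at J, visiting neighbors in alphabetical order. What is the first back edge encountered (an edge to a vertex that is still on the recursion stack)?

DFS from J (visiting neighbors in alphabetical order); mark gray on enter, black on exit:
J gray
  B gray
    D gray
      I gray
        G gray
          M gray
          M black
        G black
      I black
    D black
    E gray
      A gray
      A black
      E→I: I black — skip
      K gray
        K→A: A black — skip
      K black
    E black
  B black
  F gray
    F→D: D black — skip
    H gray
      H→M: M black — skip
    H black
    F→I: I black — skip
    F→K: K black — skip
  F black
  L gray
    C gray
      C→G: G black — skip
      C→J: J is gray → back edge
First back edge: C → J.

C->J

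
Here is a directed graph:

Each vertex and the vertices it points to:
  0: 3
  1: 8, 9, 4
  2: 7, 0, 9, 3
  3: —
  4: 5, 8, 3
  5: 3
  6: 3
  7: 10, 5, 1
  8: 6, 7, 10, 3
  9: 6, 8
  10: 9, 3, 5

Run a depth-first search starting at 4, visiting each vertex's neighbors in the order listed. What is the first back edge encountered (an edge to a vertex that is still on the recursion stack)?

9->8

DFS from 4 (visiting each vertex's neighbors in the order listed); mark gray on enter, black on exit:
4 gray
  5 gray
    3 gray
    3 black
  5 black
  8 gray
    6 gray
      6→3: 3 black — skip
    6 black
    7 gray
      10 gray
        9 gray
          9→6: 6 black — skip
          9→8: 8 is gray → back edge
First back edge: 9 → 8.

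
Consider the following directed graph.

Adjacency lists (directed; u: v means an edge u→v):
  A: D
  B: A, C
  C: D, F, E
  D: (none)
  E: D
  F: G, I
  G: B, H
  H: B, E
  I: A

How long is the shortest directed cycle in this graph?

For each vertex v, BFS finds the shortest path from v back to v.
The shortest such closed walk is F → G → B → C → F, length 4.

4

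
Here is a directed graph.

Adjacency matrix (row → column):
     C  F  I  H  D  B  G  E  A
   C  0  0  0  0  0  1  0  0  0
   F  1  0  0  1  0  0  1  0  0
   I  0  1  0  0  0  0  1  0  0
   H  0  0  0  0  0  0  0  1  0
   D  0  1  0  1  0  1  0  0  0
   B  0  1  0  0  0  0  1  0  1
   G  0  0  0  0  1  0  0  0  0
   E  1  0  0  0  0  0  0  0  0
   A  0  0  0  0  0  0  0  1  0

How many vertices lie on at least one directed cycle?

8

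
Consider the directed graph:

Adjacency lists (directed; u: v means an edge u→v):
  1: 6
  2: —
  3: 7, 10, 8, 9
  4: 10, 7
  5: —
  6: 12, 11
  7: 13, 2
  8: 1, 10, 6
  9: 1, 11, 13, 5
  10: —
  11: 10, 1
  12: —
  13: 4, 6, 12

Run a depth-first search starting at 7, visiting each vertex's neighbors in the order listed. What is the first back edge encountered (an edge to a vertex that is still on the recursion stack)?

DFS from 7 (visiting each vertex's neighbors in the order listed); mark gray on enter, black on exit:
7 gray
  13 gray
    4 gray
      10 gray
      10 black
      4→7: 7 is gray → back edge
First back edge: 4 → 7.

4->7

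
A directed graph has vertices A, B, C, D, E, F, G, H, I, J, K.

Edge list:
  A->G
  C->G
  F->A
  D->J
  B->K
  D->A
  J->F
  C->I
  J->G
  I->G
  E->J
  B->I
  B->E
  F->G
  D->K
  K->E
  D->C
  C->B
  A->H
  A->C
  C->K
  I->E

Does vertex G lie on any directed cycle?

G lies on a cycle iff there is a path from G back to itself.
Exploring from G, it never reaches itself; equivalently, its strongly connected component is a singleton.

No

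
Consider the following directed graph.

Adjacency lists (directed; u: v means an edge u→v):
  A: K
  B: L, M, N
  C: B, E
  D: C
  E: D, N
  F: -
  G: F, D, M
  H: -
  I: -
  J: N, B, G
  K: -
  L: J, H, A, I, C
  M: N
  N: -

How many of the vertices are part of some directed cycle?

7

A vertex is on a directed cycle iff it belongs to a strongly connected component of size ≥ 2 (or has a self-loop).
The vertices on cycles are {B, C, D, E, G, J, L} — 7 in total.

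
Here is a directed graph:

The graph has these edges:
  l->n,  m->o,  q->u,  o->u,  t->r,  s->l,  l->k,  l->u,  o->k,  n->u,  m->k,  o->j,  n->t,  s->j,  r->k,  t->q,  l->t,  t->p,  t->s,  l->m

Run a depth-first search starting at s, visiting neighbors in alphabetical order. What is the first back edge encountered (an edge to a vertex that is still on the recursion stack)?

t->s

DFS from s (visiting neighbors in alphabetical order); mark gray on enter, black on exit:
s gray
  j gray
  j black
  l gray
    k gray
    k black
    m gray
      m→k: k black — skip
      o gray
        o→j: j black — skip
        o→k: k black — skip
        u gray
        u black
      o black
    m black
    n gray
      t gray
        p gray
        p black
        q gray
          q→u: u black — skip
        q black
        r gray
          r→k: k black — skip
        r black
        t→s: s is gray → back edge
First back edge: t → s.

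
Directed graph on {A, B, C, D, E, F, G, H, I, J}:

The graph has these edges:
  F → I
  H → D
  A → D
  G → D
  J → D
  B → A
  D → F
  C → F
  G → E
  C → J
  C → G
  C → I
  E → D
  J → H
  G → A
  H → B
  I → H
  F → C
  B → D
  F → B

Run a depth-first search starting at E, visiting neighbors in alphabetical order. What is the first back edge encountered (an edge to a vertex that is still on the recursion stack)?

A->D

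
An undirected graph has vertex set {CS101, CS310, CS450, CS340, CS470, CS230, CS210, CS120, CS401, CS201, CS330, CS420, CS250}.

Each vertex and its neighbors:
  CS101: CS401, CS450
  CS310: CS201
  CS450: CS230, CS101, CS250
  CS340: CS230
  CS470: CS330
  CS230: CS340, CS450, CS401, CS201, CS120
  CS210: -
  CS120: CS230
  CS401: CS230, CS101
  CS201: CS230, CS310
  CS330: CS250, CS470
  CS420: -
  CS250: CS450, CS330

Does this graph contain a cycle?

DFS, tracking each vertex's parent; an edge to a visited non-parent vertex closes a cycle.
Start from CS340:
visit CS340 (parent –)
  visit CS230 (parent CS340)
    CS230–CS340: parent, skip
    visit CS450 (parent CS230)
      CS450–CS230: parent, skip
      visit CS101 (parent CS450)
        visit CS401 (parent CS101)
          CS401–CS230: CS230 visited and ≠ parent → cycle
Cycle: CS230 – CS450 – CS101 – CS401 – CS230.

Yes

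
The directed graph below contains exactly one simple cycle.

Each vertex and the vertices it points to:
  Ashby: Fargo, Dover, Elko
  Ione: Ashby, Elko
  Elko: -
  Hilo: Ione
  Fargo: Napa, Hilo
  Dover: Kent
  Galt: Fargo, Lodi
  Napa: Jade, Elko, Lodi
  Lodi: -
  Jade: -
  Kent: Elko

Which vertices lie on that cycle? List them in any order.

Hilo, Ione, Ashby, Fargo

DFS with gray/black marking from Fargo:
Fargo gray
  Napa gray
    Jade gray
    Jade black
    Elko gray
    Elko black
    Lodi gray
    Lodi black
  Napa black
  Hilo gray
    Ione gray
      Ashby gray
        Ashby→Fargo: Fargo is gray → back edge
Back edge closes the cycle Fargo → Hilo → Ione → Ashby → Fargo; its vertices are {Hilo, Ione, Ashby, Fargo}.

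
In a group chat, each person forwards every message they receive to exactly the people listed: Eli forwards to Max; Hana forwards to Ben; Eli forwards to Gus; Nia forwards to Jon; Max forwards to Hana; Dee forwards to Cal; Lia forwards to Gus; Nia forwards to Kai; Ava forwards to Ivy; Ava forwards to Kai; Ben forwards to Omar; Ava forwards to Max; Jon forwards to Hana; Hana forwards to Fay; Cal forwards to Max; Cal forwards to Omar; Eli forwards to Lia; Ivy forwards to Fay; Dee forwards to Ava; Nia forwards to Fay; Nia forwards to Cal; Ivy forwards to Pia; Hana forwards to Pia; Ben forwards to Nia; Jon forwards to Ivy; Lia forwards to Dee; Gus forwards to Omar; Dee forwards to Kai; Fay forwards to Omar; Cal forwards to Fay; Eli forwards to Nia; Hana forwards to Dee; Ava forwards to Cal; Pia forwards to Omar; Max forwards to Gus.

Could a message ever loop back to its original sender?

Yes

DFS with white/gray/black marking, starting from Eli:
Eli gray
  Nia gray
    Fay gray
      Omar gray
      Omar black
    Fay black
    Kai gray
    Kai black
    Jon gray
      Hana gray
        Pia gray
          Pia→Omar: Omar black — skip
        Pia black
        Hana→Fay: Fay black — skip
        Dee gray
          Dee→Kai: Kai black — skip
          Cal gray
            Max gray
              Max→Hana: Hana is gray → back edge
Back edge found, so a cycle exists: Hana → Dee → Cal → Max → Hana.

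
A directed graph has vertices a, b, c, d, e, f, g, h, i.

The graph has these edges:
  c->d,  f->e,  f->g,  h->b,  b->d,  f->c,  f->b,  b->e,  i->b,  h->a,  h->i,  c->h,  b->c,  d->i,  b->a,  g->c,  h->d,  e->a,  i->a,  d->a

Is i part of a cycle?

Yes

i is on a cycle iff i can reach itself via ≥1 edge.
i → b → d → i — yes.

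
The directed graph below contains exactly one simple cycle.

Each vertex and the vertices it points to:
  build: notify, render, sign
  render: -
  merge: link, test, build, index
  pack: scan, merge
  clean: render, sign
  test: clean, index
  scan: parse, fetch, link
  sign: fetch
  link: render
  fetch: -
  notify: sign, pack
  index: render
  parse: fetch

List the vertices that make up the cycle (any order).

pack, build, merge, notify

DFS with gray/black marking from notify:
notify gray
  sign gray
    fetch gray
    fetch black
  sign black
  pack gray
    scan gray
      parse gray
        parse→fetch: fetch black — skip
      parse black
      scan→fetch: fetch black — skip
      link gray
        render gray
        render black
      link black
    scan black
    merge gray
      merge→link: link black — skip
      test gray
        clean gray
          clean→render: render black — skip
          clean→sign: sign black — skip
        clean black
        index gray
          index→render: render black — skip
        index black
      test black
      build gray
        build→notify: notify is gray → back edge
Back edge closes the cycle notify → pack → merge → build → notify; its vertices are {pack, build, merge, notify}.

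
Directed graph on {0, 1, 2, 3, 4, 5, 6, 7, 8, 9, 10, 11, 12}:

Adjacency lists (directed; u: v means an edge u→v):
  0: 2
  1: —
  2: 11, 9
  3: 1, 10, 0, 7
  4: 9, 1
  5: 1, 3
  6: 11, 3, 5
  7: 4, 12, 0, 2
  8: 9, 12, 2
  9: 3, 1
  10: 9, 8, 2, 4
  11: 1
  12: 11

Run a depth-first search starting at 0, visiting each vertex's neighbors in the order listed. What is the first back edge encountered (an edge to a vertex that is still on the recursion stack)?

10->9

DFS from 0 (visiting each vertex's neighbors in the order listed); mark gray on enter, black on exit:
0 gray
  2 gray
    11 gray
      1 gray
      1 black
    11 black
    9 gray
      3 gray
        3→1: 1 black — skip
        10 gray
          10→9: 9 is gray → back edge
First back edge: 10 → 9.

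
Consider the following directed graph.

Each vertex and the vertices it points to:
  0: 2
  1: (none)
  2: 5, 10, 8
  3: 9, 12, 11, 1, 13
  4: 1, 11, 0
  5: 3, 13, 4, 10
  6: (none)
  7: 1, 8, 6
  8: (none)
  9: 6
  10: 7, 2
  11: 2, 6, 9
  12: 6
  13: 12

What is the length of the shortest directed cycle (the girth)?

For each vertex v, BFS finds the shortest path from v back to v.
The shortest such closed walk is 10 → 2 → 10, length 2.

2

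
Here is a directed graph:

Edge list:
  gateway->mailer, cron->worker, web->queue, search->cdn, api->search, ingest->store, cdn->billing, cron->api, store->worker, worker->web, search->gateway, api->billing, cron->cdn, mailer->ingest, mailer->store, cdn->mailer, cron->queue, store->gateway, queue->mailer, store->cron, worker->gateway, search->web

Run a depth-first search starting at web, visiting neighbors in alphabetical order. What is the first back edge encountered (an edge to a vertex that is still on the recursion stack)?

cdn→mailer

DFS from web (visiting neighbors in alphabetical order); mark gray on enter, black on exit:
web gray
  queue gray
    mailer gray
      ingest gray
        store gray
          cron gray
            api gray
              billing gray
              billing black
              search gray
                cdn gray
                  cdn→billing: billing black — skip
                  cdn→mailer: mailer is gray → back edge
First back edge: cdn → mailer.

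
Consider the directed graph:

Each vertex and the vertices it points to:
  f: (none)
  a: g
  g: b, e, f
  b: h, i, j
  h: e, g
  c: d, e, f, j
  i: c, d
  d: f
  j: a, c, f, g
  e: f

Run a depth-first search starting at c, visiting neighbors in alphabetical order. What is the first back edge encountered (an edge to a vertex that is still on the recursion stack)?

h->g

DFS from c (visiting neighbors in alphabetical order); mark gray on enter, black on exit:
c gray
  d gray
    f gray
    f black
  d black
  e gray
    e→f: f black — skip
  e black
  c→f: f black — skip
  j gray
    a gray
      g gray
        b gray
          h gray
            h→e: e black — skip
            h→g: g is gray → back edge
First back edge: h → g.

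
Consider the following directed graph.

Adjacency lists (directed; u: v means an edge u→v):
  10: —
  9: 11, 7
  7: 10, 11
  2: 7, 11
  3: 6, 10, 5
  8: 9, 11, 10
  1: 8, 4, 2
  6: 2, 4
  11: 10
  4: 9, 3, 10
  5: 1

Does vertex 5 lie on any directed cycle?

5 is on a cycle iff 5 can reach itself via ≥1 edge.
5 → 1 → 4 → 3 → 5 — yes.

Yes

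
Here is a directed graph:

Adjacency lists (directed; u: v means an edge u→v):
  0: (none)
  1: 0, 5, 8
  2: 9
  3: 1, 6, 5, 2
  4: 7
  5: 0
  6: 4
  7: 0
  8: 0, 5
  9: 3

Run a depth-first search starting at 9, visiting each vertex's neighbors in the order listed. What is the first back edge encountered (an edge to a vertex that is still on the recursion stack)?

2->9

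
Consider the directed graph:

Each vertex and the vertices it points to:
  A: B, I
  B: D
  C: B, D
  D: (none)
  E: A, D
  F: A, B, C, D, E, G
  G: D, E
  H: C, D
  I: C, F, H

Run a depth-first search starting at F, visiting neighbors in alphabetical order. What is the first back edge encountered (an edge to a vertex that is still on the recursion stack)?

DFS from F (visiting neighbors in alphabetical order); mark gray on enter, black on exit:
F gray
  A gray
    B gray
      D gray
      D black
    B black
    I gray
      C gray
        C→B: B black — skip
        C→D: D black — skip
      C black
      I→F: F is gray → back edge
First back edge: I → F.

I->F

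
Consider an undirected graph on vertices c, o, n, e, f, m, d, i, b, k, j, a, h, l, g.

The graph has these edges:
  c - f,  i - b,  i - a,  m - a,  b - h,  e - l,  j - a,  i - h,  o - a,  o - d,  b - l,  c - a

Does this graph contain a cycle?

Yes

DFS, tracking each vertex's parent; an edge to a visited non-parent vertex closes a cycle.
Start from f:
visit f (parent –)
  visit c (parent f)
    visit a (parent c)
      a–c: parent, skip
      visit o (parent a)
        visit d (parent o)
          d–o: parent, skip
        o–a: parent, skip
      visit j (parent a)
        j–a: parent, skip
      visit m (parent a)
        m–a: parent, skip
      visit i (parent a)
        i–a: parent, skip
        visit h (parent i)
          visit b (parent h)
            b–i: i visited and ≠ parent → cycle
Cycle: i – h – b – i.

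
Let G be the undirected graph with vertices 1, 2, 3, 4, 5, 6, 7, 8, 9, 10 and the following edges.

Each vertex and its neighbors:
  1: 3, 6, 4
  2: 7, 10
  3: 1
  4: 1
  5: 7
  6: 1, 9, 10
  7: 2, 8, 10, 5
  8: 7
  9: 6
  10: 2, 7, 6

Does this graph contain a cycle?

DFS, tracking each vertex's parent; an edge to a visited non-parent vertex closes a cycle.
Start from 10:
visit 10 (parent –)
  visit 2 (parent 10)
    visit 7 (parent 2)
      7–2: parent, skip
      visit 8 (parent 7)
        8–7: parent, skip
      7–10: 10 visited and ≠ parent → cycle
Cycle: 10 – 2 – 7 – 10.

Yes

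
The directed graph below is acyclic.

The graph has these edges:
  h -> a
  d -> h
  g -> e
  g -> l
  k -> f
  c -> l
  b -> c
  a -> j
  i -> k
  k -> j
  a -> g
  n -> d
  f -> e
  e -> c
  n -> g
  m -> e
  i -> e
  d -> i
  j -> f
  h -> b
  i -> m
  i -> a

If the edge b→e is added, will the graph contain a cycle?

No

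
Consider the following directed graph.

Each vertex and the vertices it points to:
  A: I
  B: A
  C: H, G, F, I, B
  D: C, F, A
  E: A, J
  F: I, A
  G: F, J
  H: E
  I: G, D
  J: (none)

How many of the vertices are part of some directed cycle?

A vertex is on a directed cycle iff it belongs to a strongly connected component of size ≥ 2 (or has a self-loop).
The vertices on cycles are {A, B, C, D, E, F, G, H, I} — 9 in total.

9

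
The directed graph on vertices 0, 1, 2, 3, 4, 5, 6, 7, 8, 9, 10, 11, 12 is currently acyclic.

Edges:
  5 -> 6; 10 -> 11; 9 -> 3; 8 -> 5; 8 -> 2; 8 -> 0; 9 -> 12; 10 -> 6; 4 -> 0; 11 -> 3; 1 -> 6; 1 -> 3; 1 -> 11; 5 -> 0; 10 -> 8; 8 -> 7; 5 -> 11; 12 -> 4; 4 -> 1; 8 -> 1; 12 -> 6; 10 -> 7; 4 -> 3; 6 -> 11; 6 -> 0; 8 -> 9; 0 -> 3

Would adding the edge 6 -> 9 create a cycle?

Yes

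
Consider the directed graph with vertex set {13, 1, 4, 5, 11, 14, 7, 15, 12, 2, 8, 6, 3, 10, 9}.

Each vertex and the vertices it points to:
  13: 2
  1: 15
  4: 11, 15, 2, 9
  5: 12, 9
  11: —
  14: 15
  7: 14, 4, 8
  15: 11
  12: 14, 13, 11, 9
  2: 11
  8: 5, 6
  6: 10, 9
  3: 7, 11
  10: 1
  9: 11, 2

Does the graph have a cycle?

No

DFS with white/gray/black marking, starting from 8:
8 gray
  5 gray
    12 gray
      14 gray
        15 gray
          11 gray
          11 black
        15 black
      14 black
      13 gray
        2 gray
          2→11: 11 black — skip
        2 black
      13 black
      12→11: 11 black — skip
      9 gray
        9→11: 11 black — skip
        9→2: 2 black — skip
      9 black
    12 black
    5→9: 9 black — skip
  5 black
  6 gray
    10 gray
      1 gray
        1→15: 15 black — skip
      1 black
    10 black
    6→9: 9 black — skip
  6 black
8 black
4 gray
  4→11: 11 black — skip
  4→15: 15 black — skip
  4→2: 2 black — skip
  4→9: 9 black — skip
4 black
7 gray
  7→14: 14 black — skip
  7→4: 4 black — skip
  7→8: 8 black — skip
7 black
3 gray
  3→7: 7 black — skip
  3→11: 11 black — skip
3 black
Every edge goes to a white or black vertex — no back edge, so the graph is acyclic.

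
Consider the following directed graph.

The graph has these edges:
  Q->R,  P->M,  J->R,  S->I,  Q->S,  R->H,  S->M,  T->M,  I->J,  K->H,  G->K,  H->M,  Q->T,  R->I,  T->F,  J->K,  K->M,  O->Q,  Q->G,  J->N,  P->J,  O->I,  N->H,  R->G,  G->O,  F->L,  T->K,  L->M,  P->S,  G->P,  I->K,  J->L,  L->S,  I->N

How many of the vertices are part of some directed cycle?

A vertex is on a directed cycle iff it belongs to a strongly connected component of size ≥ 2 (or has a self-loop).
The vertices on cycles are {F, G, I, J, L, O, P, Q, R, S, T} — 11 in total.

11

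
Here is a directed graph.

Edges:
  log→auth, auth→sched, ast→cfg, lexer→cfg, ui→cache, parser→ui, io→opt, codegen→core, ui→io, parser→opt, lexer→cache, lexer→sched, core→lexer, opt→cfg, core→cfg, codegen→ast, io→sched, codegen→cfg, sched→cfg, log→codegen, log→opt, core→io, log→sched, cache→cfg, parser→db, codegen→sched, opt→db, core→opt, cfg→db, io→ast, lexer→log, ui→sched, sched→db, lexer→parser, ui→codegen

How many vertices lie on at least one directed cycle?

A vertex is on a directed cycle iff it belongs to a strongly connected component of size ≥ 2 (or has a self-loop).
The vertices on cycles are {ui, log, core, lexer, parser, codegen} — 6 in total.

6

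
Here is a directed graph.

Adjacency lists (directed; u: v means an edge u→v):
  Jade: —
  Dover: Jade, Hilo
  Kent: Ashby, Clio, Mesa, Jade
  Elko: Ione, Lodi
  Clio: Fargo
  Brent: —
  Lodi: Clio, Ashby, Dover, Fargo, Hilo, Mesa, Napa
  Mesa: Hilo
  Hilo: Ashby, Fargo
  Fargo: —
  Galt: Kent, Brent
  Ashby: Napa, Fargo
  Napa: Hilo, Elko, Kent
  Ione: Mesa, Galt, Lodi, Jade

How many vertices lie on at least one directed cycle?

10

A vertex is on a directed cycle iff it belongs to a strongly connected component of size ≥ 2 (or has a self-loop).
The vertices on cycles are {Elko, Galt, Hilo, Ione, Kent, Lodi, Mesa, Napa, Ashby, Dover} — 10 in total.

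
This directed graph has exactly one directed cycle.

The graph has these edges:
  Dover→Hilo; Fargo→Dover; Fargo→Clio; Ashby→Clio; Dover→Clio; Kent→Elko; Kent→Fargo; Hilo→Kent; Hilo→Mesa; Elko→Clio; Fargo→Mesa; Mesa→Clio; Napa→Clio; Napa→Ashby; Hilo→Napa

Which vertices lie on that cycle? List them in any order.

DFS with gray/black marking from Hilo:
Hilo gray
  Napa gray
    Clio gray
    Clio black
    Ashby gray
      Ashby→Clio: Clio black — skip
    Ashby black
  Napa black
  Kent gray
    Fargo gray
      Dover gray
        Dover→Hilo: Hilo is gray → back edge
Back edge closes the cycle Hilo → Kent → Fargo → Dover → Hilo; its vertices are {Hilo, Kent, Dover, Fargo}.

Hilo, Kent, Dover, Fargo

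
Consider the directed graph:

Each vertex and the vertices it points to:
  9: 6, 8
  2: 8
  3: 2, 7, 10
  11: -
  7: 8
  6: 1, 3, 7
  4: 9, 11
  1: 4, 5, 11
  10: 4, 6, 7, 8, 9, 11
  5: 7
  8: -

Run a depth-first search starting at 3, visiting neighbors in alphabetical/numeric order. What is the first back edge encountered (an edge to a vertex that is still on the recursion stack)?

1→4

DFS from 3 (visiting neighbors in alphabetical/numeric order); mark gray on enter, black on exit:
3 gray
  2 gray
    8 gray
    8 black
  2 black
  7 gray
    7→8: 8 black — skip
  7 black
  10 gray
    4 gray
      9 gray
        6 gray
          1 gray
            1→4: 4 is gray → back edge
First back edge: 1 → 4.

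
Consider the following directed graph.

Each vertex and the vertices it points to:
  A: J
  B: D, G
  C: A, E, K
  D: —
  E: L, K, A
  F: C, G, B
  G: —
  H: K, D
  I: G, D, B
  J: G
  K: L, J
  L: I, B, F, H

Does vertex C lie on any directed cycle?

Yes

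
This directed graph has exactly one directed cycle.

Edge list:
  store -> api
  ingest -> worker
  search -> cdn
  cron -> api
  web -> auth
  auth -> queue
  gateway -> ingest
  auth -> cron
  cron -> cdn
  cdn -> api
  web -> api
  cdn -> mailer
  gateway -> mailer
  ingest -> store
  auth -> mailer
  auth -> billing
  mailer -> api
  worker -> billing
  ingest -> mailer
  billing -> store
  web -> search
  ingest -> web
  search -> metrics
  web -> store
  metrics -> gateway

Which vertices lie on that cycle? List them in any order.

DFS with gray/black marking from ingest:
ingest gray
  mailer gray
    api gray
    api black
  mailer black
  web gray
    search gray
      metrics gray
        gateway gray
          gateway→mailer: mailer black — skip
          gateway→ingest: ingest is gray → back edge
Back edge closes the cycle ingest → web → search → metrics → gateway → ingest; its vertices are {web, ingest, search, gateway, metrics}.

web, ingest, search, gateway, metrics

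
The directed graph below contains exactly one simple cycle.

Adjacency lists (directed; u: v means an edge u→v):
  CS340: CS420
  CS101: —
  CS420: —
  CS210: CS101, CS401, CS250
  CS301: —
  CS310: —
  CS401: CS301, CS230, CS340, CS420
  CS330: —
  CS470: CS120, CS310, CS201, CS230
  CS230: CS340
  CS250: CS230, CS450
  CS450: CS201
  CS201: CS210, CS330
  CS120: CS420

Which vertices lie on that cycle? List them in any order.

CS201, CS210, CS250, CS450

DFS with gray/black marking from CS201:
CS201 gray
  CS210 gray
    CS101 gray
    CS101 black
    CS401 gray
      CS301 gray
      CS301 black
      CS230 gray
        CS340 gray
          CS420 gray
          CS420 black
        CS340 black
      CS230 black
      CS401→CS340: CS340 black — skip
      CS401→CS420: CS420 black — skip
    CS401 black
    CS250 gray
      CS250→CS230: CS230 black — skip
      CS450 gray
        CS450→CS201: CS201 is gray → back edge
Back edge closes the cycle CS201 → CS210 → CS250 → CS450 → CS201; its vertices are {CS201, CS210, CS250, CS450}.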